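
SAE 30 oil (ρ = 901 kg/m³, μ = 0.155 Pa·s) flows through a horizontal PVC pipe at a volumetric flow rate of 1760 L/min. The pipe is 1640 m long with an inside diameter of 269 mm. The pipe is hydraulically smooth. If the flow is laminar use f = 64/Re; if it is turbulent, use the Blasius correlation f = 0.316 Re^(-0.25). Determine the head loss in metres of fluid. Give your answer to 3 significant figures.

Q = 1760 L/min = 1760/60000 = 0.02933 m³/s.
Cross-sectional area A = πD²/4 = π(0.269)²/4 = 0.05683 m²; mean velocity V = Q/A = 0.02933/0.05683 = 0.5161 m/s.
Reynolds number Re = ρVD/μ = 901 · 0.5161 · 0.269 / 0.155 = 807.1.
Re < 2300 → laminar flow, so f = 64/Re = 64/807.1 = 0.0793 (the turbulent correlation is not needed).
Darcy-Weisbach: ΔP = f(L/D)(ρV²/2) = 0.0793·(1640/0.269)·(901·0.5161²/2) = 0.0793·6097·120 = 5.802e+04 Pa.
Head loss h_f = ΔP/(ρg) = 5.802e+04/(901·9.81) = 6.56 m.

h_f ≈ 6.56 m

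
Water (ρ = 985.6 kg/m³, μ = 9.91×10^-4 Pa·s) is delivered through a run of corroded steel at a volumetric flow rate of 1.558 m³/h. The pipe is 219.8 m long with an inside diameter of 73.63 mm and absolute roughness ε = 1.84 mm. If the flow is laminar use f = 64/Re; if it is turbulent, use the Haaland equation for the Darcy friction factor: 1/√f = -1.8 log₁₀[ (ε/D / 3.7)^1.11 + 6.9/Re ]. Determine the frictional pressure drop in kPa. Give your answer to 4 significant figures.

ΔP ≈ 0.8741 kPa

Q = 1.558 m³/h = 1.558/3600 = 0.0004328 m³/s.
Cross-sectional area A = πD²/4 = π(0.07363)²/4 = 0.004258 m²; mean velocity V = Q/A = 0.0004328/0.004258 = 0.1016 m/s.
Reynolds number Re = ρVD/μ = 985.6 · 0.1016 · 0.07363 / 0.000991 = 7443.
Re > 4000 → turbulent. Relative roughness ε/D = 0.00184/0.07363 = 0.025. Haaland: 1/√f = -1.8 log₁₀[(0.025/3.7)^1.11 + 6.9/7443] = -1.8 log₁₀[0.0039 + 0.000927] = 4.17, so f = 0.05752.
Darcy-Weisbach: ΔP = f(L/D)(ρV²/2) = 0.05752·(219.8/0.07363)·(985.6·0.1016²/2) = 0.05752·2985·5.091 = 874.1 Pa.
ΔP = 874.1 Pa = 0.8741 kPa.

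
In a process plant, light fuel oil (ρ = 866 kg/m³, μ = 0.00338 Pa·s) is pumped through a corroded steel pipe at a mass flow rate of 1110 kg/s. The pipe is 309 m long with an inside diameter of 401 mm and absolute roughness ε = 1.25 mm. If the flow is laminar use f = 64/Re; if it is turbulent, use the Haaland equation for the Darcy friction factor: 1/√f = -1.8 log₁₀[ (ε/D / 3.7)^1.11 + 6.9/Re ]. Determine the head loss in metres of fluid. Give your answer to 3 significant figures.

A = πD²/4 = π(0.401)²/4 = 0.1263 m²; mean velocity V = ṁ/(ρA) = 1110/(866 · 0.1263) = 10.15 m/s.
Reynolds number Re = ρVD/μ = 866 · 10.15 · 0.401 / 0.00338 = 1.043e+06.
Re > 4000 → turbulent. Relative roughness ε/D = 0.00125/0.401 = 0.00312. Haaland: 1/√f = -1.8 log₁₀[(0.00312/3.7)^1.11 + 6.9/1.043e+06] = -1.8 log₁₀[0.000387 + 6.62e-06] = 6.129, so f = 0.02662.
Darcy-Weisbach: ΔP = f(L/D)(ρV²/2) = 0.02662·(309/0.401)·(866·10.15²/2) = 0.02662·770.6·4.46e+04 = 9.148e+05 Pa.
Head loss h_f = ΔP/(ρg) = 9.148e+05/(866·9.81) = 108 m.

h_f ≈ 108 m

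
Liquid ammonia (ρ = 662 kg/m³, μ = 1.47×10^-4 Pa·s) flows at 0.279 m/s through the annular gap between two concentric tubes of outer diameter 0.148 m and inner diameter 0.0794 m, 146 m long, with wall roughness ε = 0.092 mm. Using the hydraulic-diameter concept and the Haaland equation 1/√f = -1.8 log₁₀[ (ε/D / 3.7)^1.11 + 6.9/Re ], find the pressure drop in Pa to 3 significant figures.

Hydraulic diameter D_h = 4A/P = D_o - D_i = 0.148 - 0.0794 = 0.0686 m.
Re = ρVD_h/μ = 662·0.279·0.0686/0.000147 = 8.619e+04.
ε/D_h = 9.2e-05/0.0686 = 0.00134; Haaland gives 1/√f = -1.8 log₁₀[0.000152+8.01e-05] = 6.543, so f = 0.02336.
ΔP = f(L/D_h)(ρV²/2) = 0.02336·146/0.0686·25.77 = 1281 Pa.

ΔP ≈ 1280 Pa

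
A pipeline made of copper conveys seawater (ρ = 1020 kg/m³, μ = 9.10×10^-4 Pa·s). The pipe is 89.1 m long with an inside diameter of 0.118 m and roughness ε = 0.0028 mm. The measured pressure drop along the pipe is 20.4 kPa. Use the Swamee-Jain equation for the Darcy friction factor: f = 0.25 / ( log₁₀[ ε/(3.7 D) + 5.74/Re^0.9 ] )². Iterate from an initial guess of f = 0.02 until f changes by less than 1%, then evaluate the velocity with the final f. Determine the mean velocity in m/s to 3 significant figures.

V ≈ 1.87 m/s

Rearranging Darcy-Weisbach: V = √(2·ΔP·D/(f·L·ρ)). With ε/D = 2.8e-06/0.118 = 2.37e-05, iterate starting from f = 0.02:
  f = 0.02 → V = √(2·2.04e+04·0.118/(0.02·89.1·1020)) = 1.627 m/s; Re = ρVD/μ = 2.153e+05; f → 0.01554
  f = 0.01554 → V = 1.846 m/s; Re = 2.442e+05; f → 0.01519
  f = 0.01519 → V = 1.868 m/s; Re = 2.47e+05; f → 0.01516
Converged (Δf/f < 1%). With the final f = 0.01516: V = √(2·2.04e+04·0.118/(0.01516·89.1·1020)) = 1.869 m/s.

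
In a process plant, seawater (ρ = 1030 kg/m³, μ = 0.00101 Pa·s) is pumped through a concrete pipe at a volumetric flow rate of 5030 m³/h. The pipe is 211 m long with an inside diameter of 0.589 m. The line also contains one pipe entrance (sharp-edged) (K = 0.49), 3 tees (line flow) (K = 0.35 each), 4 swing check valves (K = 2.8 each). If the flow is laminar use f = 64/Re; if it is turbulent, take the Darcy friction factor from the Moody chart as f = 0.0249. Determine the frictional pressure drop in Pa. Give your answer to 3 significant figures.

Q = 5030 m³/h = 5030/3600 = 1.397 m³/s.
Cross-sectional area A = πD²/4 = π(0.589)²/4 = 0.2725 m²; mean velocity V = Q/A = 1.397/0.2725 = 5.128 m/s.
Reynolds number Re = ρVD/μ = 1030 · 5.128 · 0.589 / 0.00101 = 3.08e+06.
Re > 4000 → turbulent; use the Moody-chart value f = 0.0249.
Total minor-loss coefficient ΣK = 1·0.49 + 3·0.35 + 4·2.8 = 12.7.
ΔP = [f·L/D + ΣK]·(ρV²/2) = [0.0249·211/0.589 + 12.7]·(1030·5.128²/2) = [8.92 + 12.7]·1.354e+04 = 2.933e+05 Pa.

ΔP ≈ 293000 Pa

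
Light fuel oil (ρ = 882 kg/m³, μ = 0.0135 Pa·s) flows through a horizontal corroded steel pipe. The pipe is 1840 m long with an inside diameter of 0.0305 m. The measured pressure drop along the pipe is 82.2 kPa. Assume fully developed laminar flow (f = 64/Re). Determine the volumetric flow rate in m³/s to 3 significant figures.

For laminar flow, f = 64/Re with Re = ρVD/μ, so Darcy-Weisbach reduces to ΔP = 32μLV/D². Solving for V: V = ΔP·D²/(32μL) = 8.22e+04·(0.0305)²/(32·0.0135·1840) = 0.0962 m/s.
Check: Re = ρVD/μ = 882·0.0962·0.0305/0.0135 = 191.7 < 2300, so the laminar assumption holds.
Q = V·A = 0.0962·(π/4·0.0305²) = 7.028e-05 m³/s = 7.03×10^-5 m³/s.

Q ≈ 7.03×10^-5 m³/s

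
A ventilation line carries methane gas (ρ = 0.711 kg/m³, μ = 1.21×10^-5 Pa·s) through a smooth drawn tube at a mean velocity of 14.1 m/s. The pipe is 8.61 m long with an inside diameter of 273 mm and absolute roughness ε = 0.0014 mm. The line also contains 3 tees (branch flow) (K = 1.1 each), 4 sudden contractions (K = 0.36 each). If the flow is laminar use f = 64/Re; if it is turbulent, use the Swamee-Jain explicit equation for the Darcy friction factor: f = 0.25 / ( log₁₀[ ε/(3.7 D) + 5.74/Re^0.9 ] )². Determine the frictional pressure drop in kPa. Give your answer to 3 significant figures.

Reynolds number Re = ρVD/μ = 0.711 · 14.1 · 0.273 / 1.21e-05 = 2.262e+05.
Re > 4000 → turbulent. Relative roughness ε/D = 1.4e-06/0.273 = 5.13e-06. Swamee-Jain: f = 0.25/(log₁₀[5.13e-06/3.7 + 5.74/2.262e+05^0.9])² = 0.25/(log₁₀[1.39e-06 + 8.71e-05])² = 0.25/(-4.053)² = 0.01522.
Total minor-loss coefficient ΣK = 3·1.1 + 4·0.36 = 4.74.
ΔP = [f·L/D + ΣK]·(ρV²/2) = [0.01522·8.61/0.273 + 4.74]·(0.711·14.1²/2) = [0.4799 + 4.74]·70.68 = 368.9 Pa.
ΔP = 368.9 Pa = 0.369 kPa.

ΔP ≈ 0.369 kPa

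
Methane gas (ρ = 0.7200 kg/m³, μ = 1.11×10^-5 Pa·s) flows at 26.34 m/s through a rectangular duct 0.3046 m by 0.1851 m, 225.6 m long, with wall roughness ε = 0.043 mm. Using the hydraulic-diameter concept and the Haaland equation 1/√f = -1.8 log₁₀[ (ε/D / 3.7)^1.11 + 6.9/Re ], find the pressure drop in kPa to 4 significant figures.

ΔP ≈ 3.794 kPa

Hydraulic diameter D_h = 4A/P = 4·(0.3046·0.1851)/(2·(0.3046+0.1851)) = 0.2255/0.9794 = 0.2303 m.
Re = ρVD_h/μ = 0.72·26.34·0.2303/1.11e-05 = 3.934e+05.
ε/D_h = 4.3e-05/0.2303 = 0.000187; Haaland gives 1/√f = -1.8 log₁₀[1.7e-05+1.75e-05] = 8.031, so f = 0.0155.
ΔP = f(L/D_h)(ρV²/2) = 0.0155·225.6/0.2303·249.8 = 3794 Pa.
ΔP = 3.794 kPa.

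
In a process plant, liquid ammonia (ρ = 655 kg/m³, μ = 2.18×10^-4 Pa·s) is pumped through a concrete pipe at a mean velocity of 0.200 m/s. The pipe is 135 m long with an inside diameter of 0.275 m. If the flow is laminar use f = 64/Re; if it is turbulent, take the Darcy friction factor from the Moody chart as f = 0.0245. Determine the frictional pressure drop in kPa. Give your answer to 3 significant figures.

Reynolds number Re = ρVD/μ = 655 · 0.2 · 0.275 / 0.000218 = 1.653e+05.
Re > 4000 → turbulent; use the Moody-chart value f = 0.0245.
Darcy-Weisbach: ΔP = f(L/D)(ρV²/2) = 0.0245·(135/0.275)·(655·0.2²/2) = 0.0245·490.9·13.1 = 157.6 Pa.
ΔP = 157.6 Pa = 0.158 kPa.

ΔP ≈ 0.158 kPa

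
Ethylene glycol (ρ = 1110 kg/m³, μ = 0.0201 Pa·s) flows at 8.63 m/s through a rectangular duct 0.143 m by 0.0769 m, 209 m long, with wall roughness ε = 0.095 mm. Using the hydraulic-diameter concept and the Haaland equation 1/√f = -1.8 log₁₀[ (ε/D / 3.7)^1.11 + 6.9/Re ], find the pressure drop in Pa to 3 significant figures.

ΔP ≈ 2.05×10^6 Pa

Hydraulic diameter D_h = 4A/P = 4·(0.143·0.0769)/(2·(0.143+0.0769)) = 0.04399/0.4398 = 0.1 m.
Re = ρVD_h/μ = 1110·8.63·0.1/0.0201 = 4.767e+04.
ε/D_h = 9.5e-05/0.1 = 0.00095; Haaland gives 1/√f = -1.8 log₁₀[0.000103+0.000145] = 6.49, so f = 0.02375.
ΔP = f(L/D_h)(ρV²/2) = 0.02375·209/0.1·4.133e+04 = 2.051e+06 Pa.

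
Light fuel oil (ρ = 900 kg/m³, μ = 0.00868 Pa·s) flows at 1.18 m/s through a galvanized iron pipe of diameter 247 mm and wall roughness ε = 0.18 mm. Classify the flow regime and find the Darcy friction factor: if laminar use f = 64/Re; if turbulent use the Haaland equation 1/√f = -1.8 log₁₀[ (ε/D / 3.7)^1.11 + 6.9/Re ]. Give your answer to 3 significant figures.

Re = ρVD/μ = 900·1.18·0.247/0.00868 = 3.022e+04.
Re > 4000 → turbulent. ε/D = 0.00018/0.247 = 0.000729; Haaland: 1/√f = -1.8 log₁₀[7.7e-05 + 0.000228] = 6.327, so f = 0.02498.

f ≈ 0.0250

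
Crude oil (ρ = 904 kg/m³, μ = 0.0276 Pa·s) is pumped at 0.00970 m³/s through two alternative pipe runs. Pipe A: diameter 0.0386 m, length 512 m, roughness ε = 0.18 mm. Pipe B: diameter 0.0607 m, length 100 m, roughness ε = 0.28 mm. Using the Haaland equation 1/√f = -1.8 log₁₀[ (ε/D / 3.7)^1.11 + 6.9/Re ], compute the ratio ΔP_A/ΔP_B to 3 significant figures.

ΔP_A/ΔP_B ≈ 45.5

Pipe A: V = Q/A = 0.0097/0.00117 = 8.289 m/s; Re = 1.048e+04; ε/D = 0.00466; Haaland → f = 0.03674; ΔP_A = f(L/D)(ρV²/2) = 1.513e+07 Pa.
Pipe B: V = Q/A = 0.0097/0.002894 = 3.352 m/s; Re = 6664; ε/D = 0.00461; Haaland → f = 0.03973; ΔP_B = f(L/D)(ρV²/2) = 3.324e+05 Pa.
ΔP_A/ΔP_B = 1.513e+07/3.324e+05 = 45.5.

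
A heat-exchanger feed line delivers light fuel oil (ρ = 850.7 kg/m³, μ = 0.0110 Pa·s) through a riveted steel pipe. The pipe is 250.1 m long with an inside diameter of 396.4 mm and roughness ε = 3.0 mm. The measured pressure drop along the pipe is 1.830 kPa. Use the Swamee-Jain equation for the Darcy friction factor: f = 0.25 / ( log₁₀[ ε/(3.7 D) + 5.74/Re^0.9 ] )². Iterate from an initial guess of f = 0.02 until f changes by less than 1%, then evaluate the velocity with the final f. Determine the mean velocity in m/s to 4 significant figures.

V ≈ 0.4117 m/s

Rearranging Darcy-Weisbach: V = √(2·ΔP·D/(f·L·ρ)). With ε/D = 0.003/0.3964 = 0.00757, iterate starting from f = 0.02:
  f = 0.02 → V = √(2·1830·0.3964/(0.02·250.1·850.7)) = 0.5839 m/s; Re = ρVD/μ = 1.79e+04; f → 0.03882
  f = 0.03882 → V = 0.4191 m/s; Re = 1.285e+04; f → 0.04015
  f = 0.04015 → V = 0.4121 m/s; Re = 1.263e+04; f → 0.04022
Converged (Δf/f < 1%). With the final f = 0.04022: V = √(2·1830·0.3964/(0.04022·250.1·850.7)) = 0.4117 m/s.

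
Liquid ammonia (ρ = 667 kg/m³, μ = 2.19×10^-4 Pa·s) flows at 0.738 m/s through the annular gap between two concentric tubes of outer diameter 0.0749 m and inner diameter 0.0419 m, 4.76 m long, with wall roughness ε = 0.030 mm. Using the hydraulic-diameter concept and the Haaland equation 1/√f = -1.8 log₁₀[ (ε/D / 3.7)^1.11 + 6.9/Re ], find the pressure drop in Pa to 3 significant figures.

ΔP ≈ 585 Pa

Hydraulic diameter D_h = 4A/P = D_o - D_i = 0.0749 - 0.0419 = 0.033 m.
Re = ρVD_h/μ = 667·0.738·0.033/0.000219 = 7.417e+04.
ε/D_h = 3e-05/0.033 = 0.000909; Haaland gives 1/√f = -1.8 log₁₀[9.85e-05+9.3e-05] = 6.692, so f = 0.02233.
ΔP = f(L/D_h)(ρV²/2) = 0.02233·4.76/0.033·181.6 = 585 Pa.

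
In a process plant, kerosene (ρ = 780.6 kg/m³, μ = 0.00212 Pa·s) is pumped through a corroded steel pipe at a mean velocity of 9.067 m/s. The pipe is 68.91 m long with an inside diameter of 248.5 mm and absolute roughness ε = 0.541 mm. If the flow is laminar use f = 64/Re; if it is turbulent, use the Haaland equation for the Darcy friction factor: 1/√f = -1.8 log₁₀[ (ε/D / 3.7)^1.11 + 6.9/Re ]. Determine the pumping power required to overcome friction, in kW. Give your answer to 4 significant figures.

P ≈ 94.65 kW

Reynolds number Re = ρVD/μ = 780.6 · 9.067 · 0.2485 / 0.00212 = 8.296e+05.
Re > 4000 → turbulent. Relative roughness ε/D = 0.000541/0.2485 = 0.00218. Haaland: 1/√f = -1.8 log₁₀[(0.00218/3.7)^1.11 + 6.9/8.296e+05] = -1.8 log₁₀[0.00026 + 8.32e-06] = 6.43, so f = 0.02419.
Darcy-Weisbach: ΔP = f(L/D)(ρV²/2) = 0.02419·(68.91/0.2485)·(780.6·9.067²/2) = 0.02419·277.3·3.209e+04 = 2.152e+05 Pa.
Q = V·A = 9.067·0.0485 = 0.4398 m³/s.
Pumping power P = QΔP = 0.4398·2.152e+05 = 94651 W = 94.65 kW.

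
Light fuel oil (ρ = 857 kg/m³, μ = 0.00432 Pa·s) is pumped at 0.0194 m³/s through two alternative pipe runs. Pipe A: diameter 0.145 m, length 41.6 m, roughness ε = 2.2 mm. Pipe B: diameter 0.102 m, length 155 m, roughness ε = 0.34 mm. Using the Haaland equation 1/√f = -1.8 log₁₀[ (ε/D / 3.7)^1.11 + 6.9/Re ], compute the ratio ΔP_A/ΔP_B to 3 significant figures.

ΔP_A/ΔP_B ≈ 0.0717

Pipe A: V = Q/A = 0.0194/0.01651 = 1.175 m/s; Re = 3.379e+04; ε/D = 0.0152; Haaland → f = 0.04524; ΔP_A = f(L/D)(ρV²/2) = 7677 Pa.
Pipe B: V = Q/A = 0.0194/0.008171 = 2.374 m/s; Re = 4.804e+04; ε/D = 0.00333; Haaland → f = 0.02919; ΔP_B = f(L/D)(ρV²/2) = 1.071e+05 Pa.
ΔP_A/ΔP_B = 7677/1.071e+05 = 0.0717.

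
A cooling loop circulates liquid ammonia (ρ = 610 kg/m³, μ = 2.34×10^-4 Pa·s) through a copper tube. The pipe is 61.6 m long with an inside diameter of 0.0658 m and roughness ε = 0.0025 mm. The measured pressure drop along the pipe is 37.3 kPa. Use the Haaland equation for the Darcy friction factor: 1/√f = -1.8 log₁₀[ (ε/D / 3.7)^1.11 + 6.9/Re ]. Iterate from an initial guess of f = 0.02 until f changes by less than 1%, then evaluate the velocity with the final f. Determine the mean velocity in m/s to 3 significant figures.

Rearranging Darcy-Weisbach: V = √(2·ΔP·D/(f·L·ρ)). With ε/D = 2.5e-06/0.0658 = 3.8e-05, iterate starting from f = 0.02:
  f = 0.02 → V = √(2·3.73e+04·0.0658/(0.02·61.6·610)) = 2.556 m/s; Re = ρVD/μ = 4.384e+05; f → 0.0138
  f = 0.0138 → V = 3.077 m/s; Re = 5.278e+05; f → 0.01342
  f = 0.01342 → V = 3.121 m/s; Re = 5.353e+05; f → 0.01339
Converged (Δf/f < 1%). With the final f = 0.01339: V = √(2·3.73e+04·0.0658/(0.01339·61.6·610)) = 3.124 m/s.

V ≈ 3.12 m/s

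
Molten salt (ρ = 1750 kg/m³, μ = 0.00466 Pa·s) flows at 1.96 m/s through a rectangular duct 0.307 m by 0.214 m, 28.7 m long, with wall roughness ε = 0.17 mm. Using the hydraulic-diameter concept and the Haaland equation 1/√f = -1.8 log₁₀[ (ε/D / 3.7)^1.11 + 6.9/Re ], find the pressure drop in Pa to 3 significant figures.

ΔP ≈ 7500 Pa

Hydraulic diameter D_h = 4A/P = 4·(0.307·0.214)/(2·(0.307+0.214)) = 0.2628/1.042 = 0.2522 m.
Re = ρVD_h/μ = 1750·1.96·0.2522/0.00466 = 1.856e+05.
ε/D_h = 0.00017/0.2522 = 0.000674; Haaland gives 1/√f = -1.8 log₁₀[7.07e-05+3.72e-05] = 7.141, so f = 0.01961.
ΔP = f(L/D_h)(ρV²/2) = 0.01961·28.7/0.2522·3361 = 7501 Pa.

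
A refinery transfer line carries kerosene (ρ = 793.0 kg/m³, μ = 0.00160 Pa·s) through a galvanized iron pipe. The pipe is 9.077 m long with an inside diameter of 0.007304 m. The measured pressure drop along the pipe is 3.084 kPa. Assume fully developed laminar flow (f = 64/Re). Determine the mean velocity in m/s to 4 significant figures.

V ≈ 0.3540 m/s

For laminar flow, f = 64/Re with Re = ρVD/μ, so Darcy-Weisbach reduces to ΔP = 32μLV/D². Solving for V: V = ΔP·D²/(32μL) = 3084·(0.007304)²/(32·0.0016·9.077) = 0.354 m/s.
Check: Re = ρVD/μ = 793·0.354·0.007304/0.0016 = 1282 < 2300, so the laminar assumption holds.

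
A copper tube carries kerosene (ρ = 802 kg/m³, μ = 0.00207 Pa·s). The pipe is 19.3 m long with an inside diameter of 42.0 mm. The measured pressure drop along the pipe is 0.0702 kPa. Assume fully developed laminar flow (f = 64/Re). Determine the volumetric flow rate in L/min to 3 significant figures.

Q ≈ 8.05 L/min

For laminar flow, f = 64/Re with Re = ρVD/μ, so Darcy-Weisbach reduces to ΔP = 32μLV/D². Solving for V: V = ΔP·D²/(32μL) = 70.2·(0.042)²/(32·0.00207·19.3) = 0.09686 m/s.
Check: Re = ρVD/μ = 802·0.09686·0.042/0.00207 = 1576 < 2300, so the laminar assumption holds.
Q = V·A = 0.09686·(π/4·0.042²) = 0.0001342 m³/s = 8.05 L/min.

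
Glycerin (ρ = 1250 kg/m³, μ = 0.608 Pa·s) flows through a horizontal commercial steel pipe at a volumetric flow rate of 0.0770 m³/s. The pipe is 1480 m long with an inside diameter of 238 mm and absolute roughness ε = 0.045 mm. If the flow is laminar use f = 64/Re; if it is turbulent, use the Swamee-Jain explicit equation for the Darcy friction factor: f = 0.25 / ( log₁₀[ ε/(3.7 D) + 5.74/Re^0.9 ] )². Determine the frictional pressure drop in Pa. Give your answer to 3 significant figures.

Cross-sectional area A = πD²/4 = π(0.238)²/4 = 0.04449 m²; mean velocity V = Q/A = 0.077/0.04449 = 1.731 m/s.
Reynolds number Re = ρVD/μ = 1250 · 1.731 · 0.238 / 0.608 = 846.9.
Re < 2300 → laminar flow, so f = 64/Re = 64/846.9 = 0.07557 (the turbulent correlation is not needed).
Darcy-Weisbach: ΔP = f(L/D)(ρV²/2) = 0.07557·(1480/0.238)·(1250·1.731²/2) = 0.07557·6218·1872 = 8.798e+05 Pa.

ΔP ≈ 880000 Pa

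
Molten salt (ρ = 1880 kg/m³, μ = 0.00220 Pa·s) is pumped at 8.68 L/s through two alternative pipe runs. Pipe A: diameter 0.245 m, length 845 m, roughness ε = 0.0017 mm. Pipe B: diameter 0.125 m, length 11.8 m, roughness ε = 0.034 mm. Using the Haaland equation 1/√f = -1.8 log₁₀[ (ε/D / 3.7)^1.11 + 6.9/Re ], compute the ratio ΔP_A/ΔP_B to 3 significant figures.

Pipe A: V = Q/A = 0.00868/0.04714 = 0.1841 m/s; Re = 3.855e+04; ε/D = 6.94e-06; Haaland → f = 0.02199; ΔP_A = f(L/D)(ρV²/2) = 2417 Pa.
Pipe B: V = Q/A = 0.00868/0.01227 = 0.7073 m/s; Re = 7.555e+04; ε/D = 0.000272; Haaland → f = 0.01997; ΔP_B = f(L/D)(ρV²/2) = 886.5 Pa.
ΔP_A/ΔP_B = 2417/886.5 = 2.73.

ΔP_A/ΔP_B ≈ 2.73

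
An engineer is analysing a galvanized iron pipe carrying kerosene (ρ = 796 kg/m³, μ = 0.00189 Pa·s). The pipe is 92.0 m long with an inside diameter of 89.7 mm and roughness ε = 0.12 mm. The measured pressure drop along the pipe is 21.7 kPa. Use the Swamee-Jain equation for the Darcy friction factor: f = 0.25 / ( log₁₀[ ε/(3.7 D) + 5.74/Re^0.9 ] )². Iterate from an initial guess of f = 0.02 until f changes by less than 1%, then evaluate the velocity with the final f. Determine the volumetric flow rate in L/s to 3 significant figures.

Q ≈ 9.25 L/s

Rearranging Darcy-Weisbach: V = √(2·ΔP·D/(f·L·ρ)). With ε/D = 0.00012/0.0897 = 0.00134, iterate starting from f = 0.02:
  f = 0.02 → V = √(2·2.17e+04·0.0897/(0.02·92·796)) = 1.63 m/s; Re = ρVD/μ = 6.159e+04; f → 0.02453
  f = 0.02453 → V = 1.472 m/s; Re = 5.561e+04; f → 0.02481
  f = 0.02481 → V = 1.464 m/s; Re = 5.53e+04; f → 0.02483
Converged (Δf/f < 1%). With the final f = 0.02483: V = √(2·2.17e+04·0.0897/(0.02483·92·796)) = 1.463 m/s.
Q = V·A = 1.463·(π/4·0.0897²) = 0.009247 m³/s = 9.25 L/s.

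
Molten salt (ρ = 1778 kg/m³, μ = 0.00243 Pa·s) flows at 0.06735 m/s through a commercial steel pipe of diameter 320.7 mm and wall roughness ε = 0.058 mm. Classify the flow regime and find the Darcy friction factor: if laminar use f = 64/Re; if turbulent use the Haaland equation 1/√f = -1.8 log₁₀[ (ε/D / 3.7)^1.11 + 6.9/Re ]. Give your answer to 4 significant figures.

Re = ρVD/μ = 1778·0.06735·0.3207/0.00243 = 1.58e+04.
Re > 4000 → turbulent. ε/D = 5.8e-05/0.3207 = 0.000181; Haaland: 1/√f = -1.8 log₁₀[1.64e-05 + 0.000437] = 6.019, so f = 0.0276.

f ≈ 0.02760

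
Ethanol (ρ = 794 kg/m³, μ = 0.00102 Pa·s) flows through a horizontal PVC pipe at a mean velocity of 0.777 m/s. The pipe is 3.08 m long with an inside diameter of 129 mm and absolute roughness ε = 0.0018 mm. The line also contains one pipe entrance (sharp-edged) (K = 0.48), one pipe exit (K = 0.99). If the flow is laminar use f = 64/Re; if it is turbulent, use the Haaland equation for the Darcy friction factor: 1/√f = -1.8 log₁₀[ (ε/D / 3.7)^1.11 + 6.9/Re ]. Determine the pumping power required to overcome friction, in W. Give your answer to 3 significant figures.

Reynolds number Re = ρVD/μ = 794 · 0.777 · 0.129 / 0.00102 = 7.802e+04.
Re > 4000 → turbulent. Relative roughness ε/D = 1.8e-06/0.129 = 1.4e-05. Haaland: 1/√f = -1.8 log₁₀[(1.4e-05/3.7)^1.11 + 6.9/7.802e+04] = -1.8 log₁₀[9.55e-07 + 8.84e-05] = 7.288, so f = 0.01883.
Total minor-loss coefficient ΣK = 1·0.48 + 1·0.99 = 1.47.
ΔP = [f·L/D + ΣK]·(ρV²/2) = [0.01883·3.08/0.129 + 1.47]·(794·0.777²/2) = [0.4496 + 1.47]·239.7 = 460.1 Pa.
Q = V·A = 0.777·0.01307 = 0.01016 m³/s.
Pumping power P = QΔP = 0.01016·460.1 = 4.672 W = 4.67 W.

P ≈ 4.67 W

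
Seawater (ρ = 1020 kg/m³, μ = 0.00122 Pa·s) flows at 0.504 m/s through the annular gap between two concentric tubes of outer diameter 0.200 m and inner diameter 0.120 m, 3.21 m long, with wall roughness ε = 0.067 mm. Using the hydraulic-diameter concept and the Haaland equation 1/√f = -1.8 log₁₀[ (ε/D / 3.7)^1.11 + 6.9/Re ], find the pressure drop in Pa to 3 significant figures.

Hydraulic diameter D_h = 4A/P = D_o - D_i = 0.2 - 0.12 = 0.08 m.
Re = ρVD_h/μ = 1020·0.504·0.08/0.00122 = 3.371e+04.
ε/D_h = 6.7e-05/0.08 = 0.000837; Haaland gives 1/√f = -1.8 log₁₀[8.99e-05+0.000205] = 6.355, so f = 0.02476.
ΔP = f(L/D_h)(ρV²/2) = 0.02476·3.21/0.08·129.5 = 128.7 Pa.

ΔP ≈ 129 Pa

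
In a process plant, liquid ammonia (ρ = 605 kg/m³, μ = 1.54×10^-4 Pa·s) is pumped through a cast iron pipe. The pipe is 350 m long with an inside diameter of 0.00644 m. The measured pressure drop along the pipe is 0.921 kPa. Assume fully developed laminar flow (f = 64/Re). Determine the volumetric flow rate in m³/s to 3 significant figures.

For laminar flow, f = 64/Re with Re = ρVD/μ, so Darcy-Weisbach reduces to ΔP = 32μLV/D². Solving for V: V = ΔP·D²/(32μL) = 921·(0.00644)²/(32·0.000154·350) = 0.02215 m/s.
Check: Re = ρVD/μ = 605·0.02215·0.00644/0.000154 = 560.3 < 2300, so the laminar assumption holds.
Q = V·A = 0.02215·(π/4·0.00644²) = 7.214e-07 m³/s = 7.21×10^-7 m³/s.

Q ≈ 7.21×10^-7 m³/s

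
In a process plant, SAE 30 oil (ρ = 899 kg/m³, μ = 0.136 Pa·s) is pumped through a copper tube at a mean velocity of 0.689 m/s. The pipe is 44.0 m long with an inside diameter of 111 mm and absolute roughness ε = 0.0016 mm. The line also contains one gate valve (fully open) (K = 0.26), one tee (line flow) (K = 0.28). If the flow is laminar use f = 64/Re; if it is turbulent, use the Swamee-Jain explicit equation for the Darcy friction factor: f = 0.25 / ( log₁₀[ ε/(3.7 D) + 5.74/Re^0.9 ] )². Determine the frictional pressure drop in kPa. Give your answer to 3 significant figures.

Reynolds number Re = ρVD/μ = 899 · 0.689 · 0.111 / 0.136 = 505.5.
Re < 2300 → laminar flow, so f = 64/Re = 64/505.5 = 0.1266 (the turbulent correlation is not needed).
Total minor-loss coefficient ΣK = 1·0.26 + 1·0.28 = 0.54.
ΔP = [f·L/D + ΣK]·(ρV²/2) = [0.1266·44/0.111 + 0.54]·(899·0.689²/2) = [50.18 + 0.54]·213.4 = 1.082e+04 Pa.
ΔP = 1.082e+04 Pa = 10.8 kPa.

ΔP ≈ 10.8 kPa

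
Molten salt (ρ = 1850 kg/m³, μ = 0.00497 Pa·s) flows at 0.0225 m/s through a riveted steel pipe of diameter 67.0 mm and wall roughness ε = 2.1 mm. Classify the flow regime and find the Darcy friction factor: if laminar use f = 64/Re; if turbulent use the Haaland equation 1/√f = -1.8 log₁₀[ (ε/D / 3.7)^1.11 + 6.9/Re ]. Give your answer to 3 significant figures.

Re = ρVD/μ = 1850·0.0225·0.067/0.00497 = 561.1.
Re < 2300 → laminar, so f = 64/Re = 0.1141 (roughness is irrelevant in laminar flow).

f ≈ 0.114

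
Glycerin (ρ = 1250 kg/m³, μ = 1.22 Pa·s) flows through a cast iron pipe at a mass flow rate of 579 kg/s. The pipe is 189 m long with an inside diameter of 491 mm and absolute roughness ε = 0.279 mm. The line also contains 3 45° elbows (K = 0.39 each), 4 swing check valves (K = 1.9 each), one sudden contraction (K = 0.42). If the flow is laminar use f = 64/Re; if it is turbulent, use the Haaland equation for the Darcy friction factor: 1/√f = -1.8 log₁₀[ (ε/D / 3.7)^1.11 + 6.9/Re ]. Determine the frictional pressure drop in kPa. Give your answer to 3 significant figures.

ΔP ≈ 109 kPa

A = πD²/4 = π(0.491)²/4 = 0.1893 m²; mean velocity V = ṁ/(ρA) = 579/(1250 · 0.1893) = 2.446 m/s.
Reynolds number Re = ρVD/μ = 1250 · 2.446 · 0.491 / 1.22 = 1231.
Re < 2300 → laminar flow, so f = 64/Re = 64/1231 = 0.052 (the turbulent correlation is not needed).
Total minor-loss coefficient ΣK = 3·0.39 + 4·1.9 + 1·0.42 = 9.19.
ΔP = [f·L/D + ΣK]·(ρV²/2) = [0.052·189/0.491 + 9.19]·(1250·2.446²/2) = [20.02 + 9.19]·3740 = 1.092e+05 Pa.
ΔP = 1.092e+05 Pa = 109 kPa.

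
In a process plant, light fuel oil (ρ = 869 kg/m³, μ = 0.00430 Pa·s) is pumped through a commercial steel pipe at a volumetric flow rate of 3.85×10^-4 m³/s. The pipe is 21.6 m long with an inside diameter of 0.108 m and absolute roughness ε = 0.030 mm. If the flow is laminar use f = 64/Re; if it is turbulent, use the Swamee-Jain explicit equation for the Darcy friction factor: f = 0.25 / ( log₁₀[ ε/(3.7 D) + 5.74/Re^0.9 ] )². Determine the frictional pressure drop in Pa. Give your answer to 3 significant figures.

Cross-sectional area A = πD²/4 = π(0.108)²/4 = 0.009161 m²; mean velocity V = Q/A = 0.000385/0.009161 = 0.04203 m/s.
Reynolds number Re = ρVD/μ = 869 · 0.04203 · 0.108 / 0.0043 = 917.3.
Re < 2300 → laminar flow, so f = 64/Re = 64/917.3 = 0.06977 (the turbulent correlation is not needed).
Darcy-Weisbach: ΔP = f(L/D)(ρV²/2) = 0.06977·(21.6/0.108)·(869·0.04203²/2) = 0.06977·200·0.7674 = 10.71 Pa.

ΔP ≈ 10.7 Pa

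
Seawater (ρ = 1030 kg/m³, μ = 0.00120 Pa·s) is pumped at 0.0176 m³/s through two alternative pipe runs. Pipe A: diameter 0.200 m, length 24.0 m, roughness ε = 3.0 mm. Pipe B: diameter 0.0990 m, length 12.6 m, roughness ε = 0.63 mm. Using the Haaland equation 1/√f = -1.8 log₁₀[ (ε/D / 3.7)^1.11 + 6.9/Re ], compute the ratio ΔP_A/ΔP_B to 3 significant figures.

ΔP_A/ΔP_B ≈ 0.0755

Pipe A: V = Q/A = 0.0176/0.03142 = 0.5602 m/s; Re = 9.617e+04; ε/D = 0.015; Haaland → f = 0.04424; ΔP_A = f(L/D)(ρV²/2) = 858 Pa.
Pipe B: V = Q/A = 0.0176/0.007698 = 2.286 m/s; Re = 1.943e+05; ε/D = 0.00636; Haaland → f = 0.03316; ΔP_B = f(L/D)(ρV²/2) = 1.136e+04 Pa.
ΔP_A/ΔP_B = 858/1.136e+04 = 0.0755.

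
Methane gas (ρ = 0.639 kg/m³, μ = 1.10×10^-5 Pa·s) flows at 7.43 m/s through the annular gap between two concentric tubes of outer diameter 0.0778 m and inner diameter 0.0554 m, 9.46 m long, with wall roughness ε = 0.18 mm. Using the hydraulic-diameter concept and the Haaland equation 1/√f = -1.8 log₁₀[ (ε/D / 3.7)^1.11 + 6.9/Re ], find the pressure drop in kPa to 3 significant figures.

ΔP ≈ 0.306 kPa

Hydraulic diameter D_h = 4A/P = D_o - D_i = 0.0778 - 0.0554 = 0.0224 m.
Re = ρVD_h/μ = 0.639·7.43·0.0224/1.1e-05 = 9668.
ε/D_h = 0.00018/0.0224 = 0.00804; Haaland gives 1/√f = -1.8 log₁₀[0.00111+0.000714] = 4.932, so f = 0.04111.
ΔP = f(L/D_h)(ρV²/2) = 0.04111·9.46/0.0224·17.64 = 306.2 Pa.
ΔP = 0.306 kPa.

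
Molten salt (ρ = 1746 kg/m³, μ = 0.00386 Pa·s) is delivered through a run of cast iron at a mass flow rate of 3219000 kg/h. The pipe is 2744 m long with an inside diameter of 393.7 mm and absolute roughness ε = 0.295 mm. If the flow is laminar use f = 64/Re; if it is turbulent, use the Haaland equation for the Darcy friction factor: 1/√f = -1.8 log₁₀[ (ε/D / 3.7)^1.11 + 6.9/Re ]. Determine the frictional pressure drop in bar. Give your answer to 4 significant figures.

ΔP ≈ 20.24 bar

ṁ = 3219000 kg/h = 3219000/3600 = 894.2 kg/s.
A = πD²/4 = π(0.3937)²/4 = 0.1217 m²; mean velocity V = ṁ/(ρA) = 894.2/(1746 · 0.1217) = 4.207 m/s.
Reynolds number Re = ρVD/μ = 1746 · 4.207 · 0.3937 / 0.00386 = 7.492e+05.
Re > 4000 → turbulent. Relative roughness ε/D = 0.000295/0.3937 = 0.000749. Haaland: 1/√f = -1.8 log₁₀[(0.000749/3.7)^1.11 + 6.9/7.492e+05] = -1.8 log₁₀[7.95e-05 + 9.21e-06] = 7.294, so f = 0.0188.
Darcy-Weisbach: ΔP = f(L/D)(ρV²/2) = 0.0188·(2744/0.3937)·(1746·4.207²/2) = 0.0188·6970·1.545e+04 = 2.024e+06 Pa.
ΔP = 2.024e+06 Pa = 20.24 bar.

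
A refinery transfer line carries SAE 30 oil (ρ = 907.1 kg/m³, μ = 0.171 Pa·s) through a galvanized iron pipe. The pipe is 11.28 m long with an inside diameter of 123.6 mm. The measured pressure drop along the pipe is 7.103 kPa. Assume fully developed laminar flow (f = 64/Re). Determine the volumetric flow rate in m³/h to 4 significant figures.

For laminar flow, f = 64/Re with Re = ρVD/μ, so Darcy-Weisbach reduces to ΔP = 32μLV/D². Solving for V: V = ΔP·D²/(32μL) = 7103·(0.1236)²/(32·0.171·11.28) = 1.758 m/s.
Check: Re = ρVD/μ = 907.1·1.758·0.1236/0.171 = 1153 < 2300, so the laminar assumption holds.
Q = V·A = 1.758·(π/4·0.1236²) = 0.02109 m³/s = 75.94 m³/h.

Q ≈ 75.94 m³/h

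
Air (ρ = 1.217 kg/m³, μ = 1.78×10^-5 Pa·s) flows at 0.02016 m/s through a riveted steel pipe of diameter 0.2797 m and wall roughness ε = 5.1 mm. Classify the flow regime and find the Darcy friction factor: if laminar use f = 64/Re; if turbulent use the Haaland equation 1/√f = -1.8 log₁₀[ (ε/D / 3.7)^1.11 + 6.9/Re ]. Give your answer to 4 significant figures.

Re = ρVD/μ = 1.217·0.02016·0.2797/1.78e-05 = 385.5.
Re < 2300 → laminar, so f = 64/Re = 0.166 (roughness is irrelevant in laminar flow).

f ≈ 0.1660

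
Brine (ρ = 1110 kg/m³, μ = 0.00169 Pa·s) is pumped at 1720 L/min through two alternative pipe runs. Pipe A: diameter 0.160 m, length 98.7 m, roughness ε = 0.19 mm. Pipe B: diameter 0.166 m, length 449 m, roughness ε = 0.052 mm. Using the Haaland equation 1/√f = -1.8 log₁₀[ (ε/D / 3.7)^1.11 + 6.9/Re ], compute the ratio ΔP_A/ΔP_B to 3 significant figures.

ΔP_A/ΔP_B ≈ 0.317

Pipe A: V = Q/A = 0.02867/0.02011 = 1.426 m/s; Re = 1.498e+05; ε/D = 0.00119; Haaland → f = 0.02197; ΔP_A = f(L/D)(ρV²/2) = 1.529e+04 Pa.
Pipe B: V = Q/A = 0.02867/0.02164 = 1.325 m/s; Re = 1.444e+05; ε/D = 0.000313; Haaland → f = 0.01829; ΔP_B = f(L/D)(ρV²/2) = 4.817e+04 Pa.
ΔP_A/ΔP_B = 1.529e+04/4.817e+04 = 0.317.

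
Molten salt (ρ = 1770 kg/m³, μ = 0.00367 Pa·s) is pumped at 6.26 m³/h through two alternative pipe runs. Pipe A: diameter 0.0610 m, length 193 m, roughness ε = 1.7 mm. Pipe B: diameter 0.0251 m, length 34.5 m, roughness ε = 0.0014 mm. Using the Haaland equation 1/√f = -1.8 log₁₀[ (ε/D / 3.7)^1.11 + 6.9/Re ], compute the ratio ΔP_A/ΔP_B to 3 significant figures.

Pipe A: V = Q/A = 0.001739/0.002922 = 0.595 m/s; Re = 1.75e+04; ε/D = 0.0279; Haaland → f = 0.05737; ΔP_A = f(L/D)(ρV²/2) = 5.688e+04 Pa.
Pipe B: V = Q/A = 0.001739/0.0004948 = 3.514 m/s; Re = 4.254e+04; ε/D = 5.58e-05; Haaland → f = 0.02162; ΔP_B = f(L/D)(ρV²/2) = 3.248e+05 Pa.
ΔP_A/ΔP_B = 5.688e+04/3.248e+05 = 0.175.

ΔP_A/ΔP_B ≈ 0.175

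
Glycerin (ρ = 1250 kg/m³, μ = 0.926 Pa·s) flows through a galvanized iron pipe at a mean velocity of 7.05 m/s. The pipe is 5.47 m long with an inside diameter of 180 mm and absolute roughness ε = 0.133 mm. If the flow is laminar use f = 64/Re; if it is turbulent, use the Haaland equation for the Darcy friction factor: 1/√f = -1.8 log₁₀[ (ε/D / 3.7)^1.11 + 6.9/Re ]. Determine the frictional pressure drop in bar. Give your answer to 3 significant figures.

ΔP ≈ 0.353 bar

Reynolds number Re = ρVD/μ = 1250 · 7.05 · 0.18 / 0.926 = 1713.
Re < 2300 → laminar flow, so f = 64/Re = 64/1713 = 0.03736 (the turbulent correlation is not needed).
Darcy-Weisbach: ΔP = f(L/D)(ρV²/2) = 0.03736·(5.47/0.18)·(1250·7.05²/2) = 0.03736·30.39·3.106e+04 = 3.527e+04 Pa.
ΔP = 3.527e+04 Pa = 0.353 bar.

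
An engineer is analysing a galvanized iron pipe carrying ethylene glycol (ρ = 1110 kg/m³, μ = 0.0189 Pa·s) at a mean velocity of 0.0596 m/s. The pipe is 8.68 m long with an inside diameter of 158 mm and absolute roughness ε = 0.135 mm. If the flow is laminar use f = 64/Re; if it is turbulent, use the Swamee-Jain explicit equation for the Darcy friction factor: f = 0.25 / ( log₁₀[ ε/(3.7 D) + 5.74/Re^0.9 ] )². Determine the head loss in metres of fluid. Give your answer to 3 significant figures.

h_f ≈ 0.00115 m

Reynolds number Re = ρVD/μ = 1110 · 0.0596 · 0.158 / 0.0189 = 553.1.
Re < 2300 → laminar flow, so f = 64/Re = 64/553.1 = 0.1157 (the turbulent correlation is not needed).
Darcy-Weisbach: ΔP = f(L/D)(ρV²/2) = 0.1157·(8.68/0.158)·(1110·0.0596²/2) = 0.1157·54.94·1.971 = 12.53 Pa.
Head loss h_f = ΔP/(ρg) = 12.53/(1110·9.81) = 0.00115 m.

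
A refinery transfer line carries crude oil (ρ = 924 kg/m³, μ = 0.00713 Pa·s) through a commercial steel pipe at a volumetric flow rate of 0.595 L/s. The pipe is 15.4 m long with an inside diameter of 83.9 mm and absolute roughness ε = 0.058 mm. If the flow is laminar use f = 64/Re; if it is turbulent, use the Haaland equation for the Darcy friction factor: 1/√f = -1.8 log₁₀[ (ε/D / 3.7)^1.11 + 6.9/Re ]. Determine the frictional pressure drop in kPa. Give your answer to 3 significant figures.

Q = 0.595 L/s = 0.595/1000 = 0.000595 m³/s.
Cross-sectional area A = πD²/4 = π(0.0839)²/4 = 0.005529 m²; mean velocity V = Q/A = 0.000595/0.005529 = 0.1076 m/s.
Reynolds number Re = ρVD/μ = 924 · 0.1076 · 0.0839 / 0.00713 = 1170.
Re < 2300 → laminar flow, so f = 64/Re = 64/1170 = 0.05469 (the turbulent correlation is not needed).
Darcy-Weisbach: ΔP = f(L/D)(ρV²/2) = 0.05469·(15.4/0.0839)·(924·0.1076²/2) = 0.05469·183.6·5.351 = 53.72 Pa.
ΔP = 53.72 Pa = 0.0537 kPa.

ΔP ≈ 0.0537 kPa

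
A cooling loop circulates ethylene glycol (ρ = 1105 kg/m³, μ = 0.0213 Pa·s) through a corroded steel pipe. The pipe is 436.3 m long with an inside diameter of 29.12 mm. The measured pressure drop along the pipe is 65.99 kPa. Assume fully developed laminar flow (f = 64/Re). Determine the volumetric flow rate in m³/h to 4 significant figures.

Q ≈ 0.4512 m³/h

For laminar flow, f = 64/Re with Re = ρVD/μ, so Darcy-Weisbach reduces to ΔP = 32μLV/D². Solving for V: V = ΔP·D²/(32μL) = 6.599e+04·(0.02912)²/(32·0.0213·436.3) = 0.1882 m/s.
Check: Re = ρVD/μ = 1105·0.1882·0.02912/0.0213 = 284.3 < 2300, so the laminar assumption holds.
Q = V·A = 0.1882·(π/4·0.02912²) = 0.0001253 m³/s = 0.4512 m³/h.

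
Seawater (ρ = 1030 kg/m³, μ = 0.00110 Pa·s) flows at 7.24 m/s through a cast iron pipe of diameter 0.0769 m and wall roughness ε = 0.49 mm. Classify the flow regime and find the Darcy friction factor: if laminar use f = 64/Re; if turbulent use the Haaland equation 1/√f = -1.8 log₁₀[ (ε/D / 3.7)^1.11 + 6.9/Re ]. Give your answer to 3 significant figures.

f ≈ 0.0329

Re = ρVD/μ = 1030·7.24·0.0769/0.0011 = 5.213e+05.
Re > 4000 → turbulent. ε/D = 0.00049/0.0769 = 0.00637; Haaland: 1/√f = -1.8 log₁₀[0.000855 + 1.32e-05] = 5.51, so f = 0.03293.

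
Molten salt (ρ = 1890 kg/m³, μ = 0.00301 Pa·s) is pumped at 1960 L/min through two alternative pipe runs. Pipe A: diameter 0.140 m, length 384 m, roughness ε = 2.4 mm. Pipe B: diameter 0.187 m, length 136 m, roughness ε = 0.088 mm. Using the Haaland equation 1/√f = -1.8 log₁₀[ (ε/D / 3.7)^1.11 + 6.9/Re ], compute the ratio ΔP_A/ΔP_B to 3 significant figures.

Pipe A: V = Q/A = 0.03267/0.01539 = 2.122 m/s; Re = 1.865e+05; ε/D = 0.0171; Haaland → f = 0.0462; ΔP_A = f(L/D)(ρV²/2) = 5.393e+05 Pa.
Pipe B: V = Q/A = 0.03267/0.02746 = 1.189 m/s; Re = 1.397e+05; ε/D = 0.000471; Haaland → f = 0.01916; ΔP_B = f(L/D)(ρV²/2) = 1.862e+04 Pa.
ΔP_A/ΔP_B = 5.393e+05/1.862e+04 = 29.0.

ΔP_A/ΔP_B ≈ 29.0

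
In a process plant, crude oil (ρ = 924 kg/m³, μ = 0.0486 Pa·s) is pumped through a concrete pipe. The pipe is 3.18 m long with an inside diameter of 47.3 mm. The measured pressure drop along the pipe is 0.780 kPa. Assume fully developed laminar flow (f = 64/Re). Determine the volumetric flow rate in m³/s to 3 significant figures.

For laminar flow, f = 64/Re with Re = ρVD/μ, so Darcy-Weisbach reduces to ΔP = 32μLV/D². Solving for V: V = ΔP·D²/(32μL) = 780·(0.0473)²/(32·0.0486·3.18) = 0.3529 m/s.
Check: Re = ρVD/μ = 924·0.3529·0.0473/0.0486 = 317.3 < 2300, so the laminar assumption holds.
Q = V·A = 0.3529·(π/4·0.0473²) = 0.00062 m³/s = 6.20×10^-4 m³/s.

Q ≈ 6.20×10^-4 m³/s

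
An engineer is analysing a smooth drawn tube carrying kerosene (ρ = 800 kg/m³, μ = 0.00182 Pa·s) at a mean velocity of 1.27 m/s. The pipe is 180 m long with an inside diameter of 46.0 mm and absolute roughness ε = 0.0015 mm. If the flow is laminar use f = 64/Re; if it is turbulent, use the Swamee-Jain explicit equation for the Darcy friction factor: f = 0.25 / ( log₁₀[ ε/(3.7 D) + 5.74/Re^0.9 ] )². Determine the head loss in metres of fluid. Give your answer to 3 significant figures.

h_f ≈ 7.84 m

Reynolds number Re = ρVD/μ = 800 · 1.27 · 0.046 / 0.00182 = 2.568e+04.
Re > 4000 → turbulent. Relative roughness ε/D = 1.5e-06/0.046 = 3.26e-05. Swamee-Jain: f = 0.25/(log₁₀[3.26e-05/3.7 + 5.74/2.568e+04^0.9])² = 0.25/(log₁₀[8.81e-06 + 0.000617])² = 0.25/(-3.204)² = 0.02436.
Darcy-Weisbach: ΔP = f(L/D)(ρV²/2) = 0.02436·(180/0.046)·(800·1.27²/2) = 0.02436·3913·645.2 = 6.15e+04 Pa.
Head loss h_f = ΔP/(ρg) = 6.15e+04/(800·9.81) = 7.84 m.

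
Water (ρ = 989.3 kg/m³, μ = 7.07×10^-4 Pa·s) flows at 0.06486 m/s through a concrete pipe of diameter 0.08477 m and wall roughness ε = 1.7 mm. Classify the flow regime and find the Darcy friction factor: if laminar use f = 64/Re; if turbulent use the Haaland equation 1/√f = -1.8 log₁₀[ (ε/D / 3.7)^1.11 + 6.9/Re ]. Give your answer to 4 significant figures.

Re = ρVD/μ = 989.3·0.06486·0.08477/0.000707 = 7694.
Re > 4000 → turbulent. ε/D = 0.0017/0.08477 = 0.0201; Haaland: 1/√f = -1.8 log₁₀[0.00305 + 0.000897] = 4.326, so f = 0.05343.

f ≈ 0.05343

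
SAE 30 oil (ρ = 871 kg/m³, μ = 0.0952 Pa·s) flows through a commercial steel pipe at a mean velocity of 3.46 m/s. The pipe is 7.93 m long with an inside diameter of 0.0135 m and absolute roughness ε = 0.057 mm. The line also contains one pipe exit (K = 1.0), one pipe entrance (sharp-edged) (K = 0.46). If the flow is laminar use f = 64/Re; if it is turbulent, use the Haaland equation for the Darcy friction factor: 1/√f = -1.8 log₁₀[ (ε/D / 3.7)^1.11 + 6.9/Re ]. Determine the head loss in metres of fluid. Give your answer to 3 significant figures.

h_f ≈ 54.6 m

Reynolds number Re = ρVD/μ = 871 · 3.46 · 0.0135 / 0.0952 = 427.4.
Re < 2300 → laminar flow, so f = 64/Re = 64/427.4 = 0.1498 (the turbulent correlation is not needed).
Total minor-loss coefficient ΣK = 1·1 + 1·0.46 = 1.46.
ΔP = [f·L/D + ΣK]·(ρV²/2) = [0.1498·7.93/0.0135 + 1.46]·(871·3.46²/2) = [87.97 + 1.46]·5214 = 4.662e+05 Pa.
Head loss h_f = ΔP/(ρg) = 4.662e+05/(871·9.81) = 54.6 m.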